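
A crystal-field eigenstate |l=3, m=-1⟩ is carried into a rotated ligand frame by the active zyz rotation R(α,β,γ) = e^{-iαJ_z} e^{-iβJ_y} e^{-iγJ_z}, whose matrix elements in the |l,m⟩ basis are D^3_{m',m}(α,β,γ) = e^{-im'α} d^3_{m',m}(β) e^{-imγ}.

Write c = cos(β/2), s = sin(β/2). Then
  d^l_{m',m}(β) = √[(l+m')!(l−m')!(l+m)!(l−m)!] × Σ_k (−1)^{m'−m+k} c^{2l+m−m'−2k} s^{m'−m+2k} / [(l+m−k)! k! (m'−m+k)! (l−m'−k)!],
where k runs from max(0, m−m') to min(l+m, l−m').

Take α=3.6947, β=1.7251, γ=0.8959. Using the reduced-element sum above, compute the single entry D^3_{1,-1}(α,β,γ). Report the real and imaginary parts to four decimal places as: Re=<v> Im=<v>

First d^3_{1,-1}(β=1.7251), then the phase factors e^{-i(1)α} and e^{-i(-1)γ}:
Half-angle: c=0.650503, s=0.759504. N=√(24·2·2·24)=48.000000
k∈{0,1,2} keeps every argument non-negative
  k=0: (−1)^2·48.0000/(8)·0.6505^4·0.7595^2 = +0.619738
  k=1: (−1)^3·48.0000/(6)·0.6505^2·0.7595^4 = -1.126440
  k=2: (−1)^4·48.0000/(48)·0.6505^0·0.7595^6 = +0.191946
d^3_{1,-1}(1.7251) = +0.619738 -1.126440 +0.191946 = -0.314756
D = (-0.850896+0.525334i)·(-0.314756)·(+0.624816+0.780772i) = +0.296444+0.105795i

Re=0.2964 Im=0.1058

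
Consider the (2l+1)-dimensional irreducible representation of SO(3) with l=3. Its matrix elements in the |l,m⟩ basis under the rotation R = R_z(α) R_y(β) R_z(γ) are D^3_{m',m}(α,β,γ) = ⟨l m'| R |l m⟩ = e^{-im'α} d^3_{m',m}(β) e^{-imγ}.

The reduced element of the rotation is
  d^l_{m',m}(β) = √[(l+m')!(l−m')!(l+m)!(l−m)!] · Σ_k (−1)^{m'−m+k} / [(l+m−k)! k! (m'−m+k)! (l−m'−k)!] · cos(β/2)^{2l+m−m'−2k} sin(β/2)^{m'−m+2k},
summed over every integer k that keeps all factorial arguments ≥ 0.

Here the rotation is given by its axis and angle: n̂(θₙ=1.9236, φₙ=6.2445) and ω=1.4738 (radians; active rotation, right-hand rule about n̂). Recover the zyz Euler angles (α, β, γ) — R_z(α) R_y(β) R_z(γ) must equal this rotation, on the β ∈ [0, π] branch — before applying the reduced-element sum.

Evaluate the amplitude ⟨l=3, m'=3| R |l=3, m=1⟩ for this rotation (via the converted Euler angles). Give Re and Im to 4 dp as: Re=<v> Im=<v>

Axis–angle → zyz. n̂ = (sinθₙcosφₙ, sinθₙsinφₙ, cosθₙ) = (+0.937706, -0.036294, -0.345530), ω = 1.4738.
R = I cosω + sinω [n̂]ₓ + (1−cosω) n̂n̂ᵀ gives
  R = [+0.890982, +0.313169, -0.328750; -0.374643, +0.098034, -0.921972; -0.256505, +0.944624, +0.204673]
β = atan2(√(R₁₃²+R₂₃²), R₃₃) = 1.364667; α = atan2(R₂₃, R₁₃) mod 2π = 4.369870; γ = atan2(R₃₂, −R₃₁) mod 2π = 1.305648
Split into d^3_{3,1}(β=1.3647) × two z-phases.
c=cos(1.364667/2)=0.776103, s=sin(1.364667/2)=0.630606; N=√[720·1·24·2]=185.903201
k∈{0} keeps every argument non-negative
  k=0: (−1)^2·185.9032/(48)·0.7761^4·0.6306^2 = +0.558779
d^3_{3,1}(1.3647) = +0.558779
D = (+0.856038-0.516913i)·(+0.558779)·(+0.262052-0.965054i) = -0.153397-0.537311i

Re=-0.1534 Im=-0.5373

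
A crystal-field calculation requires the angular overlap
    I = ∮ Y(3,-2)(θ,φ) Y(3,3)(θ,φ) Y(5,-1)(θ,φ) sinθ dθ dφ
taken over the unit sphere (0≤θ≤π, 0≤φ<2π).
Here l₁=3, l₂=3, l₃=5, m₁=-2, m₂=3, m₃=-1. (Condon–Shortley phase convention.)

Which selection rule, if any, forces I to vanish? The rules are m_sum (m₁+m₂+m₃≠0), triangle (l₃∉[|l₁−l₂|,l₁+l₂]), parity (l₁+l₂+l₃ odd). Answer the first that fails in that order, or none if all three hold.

parity

Σmᵢ = 0  ✓
l₃∈[|l₁−l₂|,l₁+l₂]=[0,6], have l₃=5  ✓
Σlᵢ = 11 ⇒ odd  ✗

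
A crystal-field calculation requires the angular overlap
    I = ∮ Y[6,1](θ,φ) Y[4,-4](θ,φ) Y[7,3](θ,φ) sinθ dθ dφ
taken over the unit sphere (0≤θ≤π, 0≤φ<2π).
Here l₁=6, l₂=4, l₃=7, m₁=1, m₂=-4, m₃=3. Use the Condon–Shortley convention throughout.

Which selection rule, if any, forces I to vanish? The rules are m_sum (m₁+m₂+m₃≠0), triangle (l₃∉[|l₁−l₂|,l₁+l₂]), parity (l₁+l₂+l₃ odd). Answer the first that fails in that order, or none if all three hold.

azimuthal sum: 1 − 4 + 3 = 0  ✓
2 ≤ 7 ≤ 10 (triangle on l)  ✓
L = 6 + 4 + 7 = 17 (odd)  ✗

parity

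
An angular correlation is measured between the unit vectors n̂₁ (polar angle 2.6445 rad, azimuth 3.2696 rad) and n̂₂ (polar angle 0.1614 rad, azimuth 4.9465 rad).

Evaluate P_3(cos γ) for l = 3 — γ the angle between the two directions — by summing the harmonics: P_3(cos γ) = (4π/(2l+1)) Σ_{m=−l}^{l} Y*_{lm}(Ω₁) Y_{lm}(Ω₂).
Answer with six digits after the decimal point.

-0.365128

Expand P_3 via completeness: Σ_{m} conj(Y_{3,m}) at Ω₁ times Y_{3,m} at Ω₂ —
  m=-3: (-0.041950-0.016951i) × (-0.001119-0.001322i) = +0.000025+0.000074i  (running Σ = +0.000025+0.000074i)
  m=-2: (-0.197621-0.051729i) × (-0.023246+0.011756i) = +0.005202-0.001121i  (running Σ = +0.005226-0.001046i)
  m=-1: (-0.437618-0.056326i) × (+0.046636+0.195550i) = -0.009394-0.088203i  (running Σ = -0.004167-0.089249i)
  m=0: (-0.283063-0.000000i) × (+0.689093+0.000000i) = -0.195057-0.000000i  (running Σ = -0.199224-0.089249i)
  m=1: (+0.437618-0.056326i) × (-0.046636+0.195550i) = -0.009394+0.088203i  (running Σ = -0.208618-0.001046i)
  m=2: (-0.197621+0.051729i) × (-0.023246-0.011756i) = +0.005202+0.001121i  (running Σ = -0.203416+0.000074i)
  m=3: (+0.041950-0.016951i) × (+0.001119-0.001322i) = +0.000025-0.000074i  (running Σ = -0.203392+0.000000i)
Accumulated sum -0.203392+0.000000i; after 4π/(2l+1) scaling, -0.365128+0.000000i ⇒ P_3 = -0.365128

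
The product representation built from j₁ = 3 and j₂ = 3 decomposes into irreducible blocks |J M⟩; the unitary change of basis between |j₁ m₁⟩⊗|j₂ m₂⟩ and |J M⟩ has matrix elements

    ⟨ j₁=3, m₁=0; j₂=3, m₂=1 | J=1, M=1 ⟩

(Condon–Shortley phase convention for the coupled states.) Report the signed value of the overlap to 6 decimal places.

√[3·5!1!1!/8! · 3!3!4!2!2!0!] = √(216/7)
  +(−1)^3/∏(3,2,0,1,1,0)! = -1/12  (running -1/12)
⟨..|..⟩ = √(216/7)·(-1/12) = -0.462910

−√(3/14) ≈ -0.462910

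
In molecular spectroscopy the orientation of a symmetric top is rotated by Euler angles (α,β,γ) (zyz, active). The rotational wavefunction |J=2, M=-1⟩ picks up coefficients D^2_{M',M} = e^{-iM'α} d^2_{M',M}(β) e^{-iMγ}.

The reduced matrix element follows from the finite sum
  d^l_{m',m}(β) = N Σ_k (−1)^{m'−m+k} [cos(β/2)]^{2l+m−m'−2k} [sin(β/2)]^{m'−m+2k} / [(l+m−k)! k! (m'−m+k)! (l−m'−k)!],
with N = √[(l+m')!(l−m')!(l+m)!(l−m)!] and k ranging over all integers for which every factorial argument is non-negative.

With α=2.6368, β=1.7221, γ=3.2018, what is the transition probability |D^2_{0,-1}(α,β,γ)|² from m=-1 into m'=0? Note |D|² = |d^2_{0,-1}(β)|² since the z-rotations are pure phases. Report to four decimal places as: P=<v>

P=0.0333

Split into d^2_{0,-1}(β=1.7221) × two z-phases.
Half-angle: c=0.651641, s=0.758527. N=√(2·2·1·6)=4.898979
k∈{0,1} keeps every argument non-negative
  k=0: (−1)^1·4.8990/(2)·0.6516^3·0.7585^1 = -0.514130
  k=1: (−1)^2·4.8990/(2)·0.6516^1·0.7585^3 = +0.696623
d^2_{0,-1}(1.7221) = -0.514130 +0.696623 = +0.182493
|D^2_{0,-1}|² = |d^2_{0,-1}(β)|² = (+0.182493)² = 0.033304 (the z-rotation phases have unit modulus)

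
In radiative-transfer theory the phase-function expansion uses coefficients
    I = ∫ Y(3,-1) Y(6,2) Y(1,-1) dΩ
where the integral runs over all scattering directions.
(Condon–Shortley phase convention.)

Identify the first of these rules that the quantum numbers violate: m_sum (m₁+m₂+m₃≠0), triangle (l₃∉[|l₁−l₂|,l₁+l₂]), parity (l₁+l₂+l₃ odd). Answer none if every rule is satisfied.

triangle

m₁+m₂+m₃ = -1 + 2 − 1 = 0  ✓
triangle: need |l₁−l₂| ≤ l₃ ≤ l₁+l₂ = [3,9]; l₃=1 is outside  ✗
parity: l₁+l₂+l₃ = 10 is even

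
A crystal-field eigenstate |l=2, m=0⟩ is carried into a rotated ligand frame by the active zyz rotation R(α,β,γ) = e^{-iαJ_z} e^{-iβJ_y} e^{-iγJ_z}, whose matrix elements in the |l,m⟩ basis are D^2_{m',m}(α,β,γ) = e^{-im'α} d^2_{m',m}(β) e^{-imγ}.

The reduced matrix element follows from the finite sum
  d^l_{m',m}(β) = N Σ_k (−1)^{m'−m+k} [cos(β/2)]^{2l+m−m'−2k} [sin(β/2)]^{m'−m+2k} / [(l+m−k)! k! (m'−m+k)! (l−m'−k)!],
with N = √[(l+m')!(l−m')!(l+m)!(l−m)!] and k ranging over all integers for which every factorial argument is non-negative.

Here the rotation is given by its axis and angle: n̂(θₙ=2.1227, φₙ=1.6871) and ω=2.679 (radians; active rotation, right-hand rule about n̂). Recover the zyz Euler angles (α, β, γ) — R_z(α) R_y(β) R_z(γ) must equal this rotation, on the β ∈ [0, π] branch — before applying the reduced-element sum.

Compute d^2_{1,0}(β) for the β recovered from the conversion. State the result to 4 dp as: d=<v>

d=0.4248

Axis–angle → zyz. n̂ = (sinθₙcosφₙ, sinθₙsinφₙ, cosθₙ) = (-0.098813, +0.845775, -0.524309), ω = 2.6790.
R = I cosω + sinω [n̂]ₓ + (1−cosω) n̂n̂ᵀ gives
  R = [-0.876397, +0.075620, +0.475616; -0.392346, +0.460590, -0.796191; -0.279272, -0.884386, -0.373991]
β = atan2(√(R₁₃²+R₂₃²), R₃₃) = 1.954104; α = atan2(R₂₃, R₁₃) mod 2π = 5.250868; γ = atan2(R₃₂, −R₃₁) mod 2π = 5.018260
d^2_{1,0}(β=1.9541) via the finite sum:
Half-angle: c=0.559468, s=0.828852. N=√(6·1·2·2)=4.898979
Admissible k: 0..1 (factorial args all ≥0)
  k=0: (−1)^1·4.8990/(2)·0.5595^3·0.8289^1 = -0.355532
  k=1: (−1)^2·4.8990/(2)·0.5595^1·0.8289^3 = +0.780336
d^2_{1,0}(1.9541) = -0.355532 +0.780336 = +0.424804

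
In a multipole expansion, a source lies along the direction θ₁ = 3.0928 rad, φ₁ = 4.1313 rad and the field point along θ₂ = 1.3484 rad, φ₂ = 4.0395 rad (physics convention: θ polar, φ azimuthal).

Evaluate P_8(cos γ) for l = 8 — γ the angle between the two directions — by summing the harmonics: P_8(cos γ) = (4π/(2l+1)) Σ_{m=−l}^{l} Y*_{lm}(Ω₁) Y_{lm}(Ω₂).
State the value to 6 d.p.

0.025003

Expand P_8 via completeness: Σ_{m} conj(Y_{8,m}) at Ω₁ times Y_{8,m} at Ω₂ —
  m=-8: (-0.000000, 0.000000) × (0.262427, -0.330749) = (0.000000, 0.000000)  (running Σ = (0.000000, 0.000000))
  m=-7: (0.000000, 0.000000) × (-0.381910, 0.000827) = (-0.000000, -0.000000)  (running Σ = (-0.000000, -0.000000))
  m=-6: (0.000000, -0.000000) × (-0.054738, -0.068379) = (-0.000000, -0.000000)  (running Σ = (-0.000000, -0.000000))
  m=-5: (0.000001, -0.000003) × (-0.079443, 0.350560) = (0.000001, 0.000000)  (running Σ = (0.000001, 0.000000))
  m=-4: (-0.000052, -0.000055) × (0.030618, -0.014791) = (-0.000002, -0.000001)  (running Σ = (-0.000002, -0.000001))
  m=-3: (-0.001583, 0.000276) × (0.294467, 0.141471) = (-0.000505, -0.000143)  (running Σ = (-0.000507, -0.000143))
  m=-2: (-0.009629, 0.022238) × (-0.019408, -0.084789) = (0.002072, 0.000385)  (running Σ = (0.001566, 0.000242))
  m=-1: (0.129383, 0.197013) × (0.191843, -0.240717) = (0.072246, 0.006651)  (running Σ = (0.073811, 0.006892))
  m=0: (1.113791, -0.000000) × (-0.102172, 0.000000) = (-0.113798, 0.000000)  (running Σ = (-0.039987, 0.006892))
  m=1: (-0.129383, 0.197013) × (-0.191843, -0.240717) = (0.072246, -0.006651)  (running Σ = (0.032258, 0.000242))
  m=2: (-0.009629, -0.022238) × (-0.019408, 0.084789) = (0.002072, -0.000385)  (running Σ = (0.034331, -0.000143))
  m=3: (0.001583, 0.000276) × (-0.294467, 0.141471) = (-0.000505, 0.000143)  (running Σ = (0.033826, -0.000001))
  m=4: (-0.000052, 0.000055) × (0.030618, 0.014791) = (-0.000002, 0.000001)  (running Σ = (0.033823, 0.000000))
  m=5: (-0.000001, -0.000003) × (0.079443, 0.350560) = (0.000001, -0.000000)  (running Σ = (0.033824, -0.000000))
  m=6: (0.000000, 0.000000) × (-0.054738, 0.068379) = (-0.000000, 0.000000)  (running Σ = (0.033824, -0.000000))
  m=7: (-0.000000, 0.000000) × (0.381910, 0.000827) = (-0.000000, 0.000000)  (running Σ = (0.033824, 0.000000))
  m=8: (-0.000000, -0.000000) × (0.262427, 0.330749) = (0.000000, -0.000000)  (running Σ = (0.033824, -0.000000))
Σ over m = (0.033824, -0.000000); ×(4π/17) → (0.025003, -0.000000). Real part: 0.025003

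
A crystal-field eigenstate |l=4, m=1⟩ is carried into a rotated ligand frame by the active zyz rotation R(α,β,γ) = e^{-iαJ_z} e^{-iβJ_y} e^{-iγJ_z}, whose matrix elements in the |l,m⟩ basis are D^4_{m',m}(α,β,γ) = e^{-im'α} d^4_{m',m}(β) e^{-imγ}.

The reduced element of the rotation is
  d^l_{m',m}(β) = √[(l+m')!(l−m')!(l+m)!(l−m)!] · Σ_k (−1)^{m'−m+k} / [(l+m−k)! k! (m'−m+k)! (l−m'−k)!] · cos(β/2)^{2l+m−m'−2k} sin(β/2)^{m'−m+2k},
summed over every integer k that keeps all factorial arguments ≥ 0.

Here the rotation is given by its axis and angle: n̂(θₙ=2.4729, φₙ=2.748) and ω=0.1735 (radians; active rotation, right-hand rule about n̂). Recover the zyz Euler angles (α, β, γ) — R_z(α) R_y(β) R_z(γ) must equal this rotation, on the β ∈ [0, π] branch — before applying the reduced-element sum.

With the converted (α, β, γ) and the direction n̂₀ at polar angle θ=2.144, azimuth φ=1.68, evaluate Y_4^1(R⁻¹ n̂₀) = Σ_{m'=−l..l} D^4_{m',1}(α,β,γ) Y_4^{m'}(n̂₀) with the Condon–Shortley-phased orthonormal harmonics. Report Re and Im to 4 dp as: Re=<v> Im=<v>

Re=0.0613 Im=-0.2843

Axis–angle → zyz. n̂ = (sinθₙcosφₙ, sinθₙsinφₙ, cosθₙ) = (-0.572557, +0.237760, -0.784633), ω = 0.1735.
R = I cosω + sinω [n̂]ₓ + (1−cosω) n̂n̂ᵀ gives
  R = [+0.989908, +0.133408, +0.047790; -0.137496, +0.985835, +0.096040; -0.034300, -0.101642, +0.994230]
β = atan2(√(R₁₃²+R₂₃²), R₃₃) = 0.107480; α = atan2(R₂₃, R₁₃) mod 2π = 1.109071; γ = atan2(R₃₂, −R₃₁) mod 2π = 5.037849
Need the full column D^4_{m',1} for m'=−4..4 at α=1.1091, β=0.1075, γ=5.0378.
cos(β/2)=0.998556, sin(β/2)=0.053714
d^4_{-4,1}: single k=5 term ⇒ +0.000003;  D = +0.000003-0.000002i
d^4_{-3,1}: k∈[4..5] ⇒ +0.000109 -0.000000 = +0.000109;  D = -0.000015-0.000108i
d^4_{-2,1}: k∈[3..5] ⇒ +0.002176 -0.000009 +0.000000 = +0.002166;  D = -0.002055-0.000685i
d^4_{-1,1}: k∈[2..5] ⇒ +0.028603 -0.000248 +0.000000 -0.000000 = +0.028355;  D = -0.020014+0.020086i
d^4_{0,1}: k∈[1..4] ⇒ +0.237800 -0.004129 +0.000012 -0.000000 = +0.233683;  D = +0.074719+0.221416i
d^4_{1,1}: k∈[0..3] ⇒ +0.988509 -0.042905 +0.000248 -0.000000 = +0.945852;  D = +0.937085+0.128488i
d^4_{2,1}: k∈[0..2] ⇒ -0.225597 +0.003264 -0.000006 = -0.222339;  D = -0.125173+0.183756i
d^4_{3,1}: k∈[0..1] ⇒ +0.022703 -0.000109 = +0.022594;  D = -0.011051-0.019706i
d^4_{4,1}: single k=0 term ⇒ -0.001151;  D = +0.001150-0.000057i
Y_4^{m'}(θ=2.144,φ=1.68) and Σ D·Y over m':
  (+0.0000-0.0000i)·(+0.1998-0.0933i)  (-0.0000-0.0001i)·(-0.1295-0.3812i)  (-0.0021-0.0007i)·(-0.2441+0.0542i)  (-0.0200+0.0201i)·(-0.0221-0.2017i)  (+0.0747+0.2214i)·(-0.2958+0.0000i)  (+0.9371+0.1285i)·(+0.0221-0.2017i)  (-0.1252+0.1838i)·(-0.2441-0.0542i)  (-0.0111-0.0197i)·(+0.1295-0.3812i)  (+0.0011-0.0001i)·(+0.1998+0.0933i)
Y_4^1(R⁻¹ n̂) = +0.061326-0.284276i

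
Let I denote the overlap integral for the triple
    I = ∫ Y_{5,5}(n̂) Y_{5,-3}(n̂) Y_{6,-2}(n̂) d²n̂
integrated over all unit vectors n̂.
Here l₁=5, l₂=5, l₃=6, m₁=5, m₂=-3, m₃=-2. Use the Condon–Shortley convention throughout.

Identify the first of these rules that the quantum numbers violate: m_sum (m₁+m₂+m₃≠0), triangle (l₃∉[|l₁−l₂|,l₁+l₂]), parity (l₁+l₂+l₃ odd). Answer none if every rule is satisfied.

none

Σmᵢ = 0  ✓
l₃∈[|l₁−l₂|,l₁+l₂]=[0,10], have l₃=6  ✓
Σlᵢ = 16 ⇒ even  ✓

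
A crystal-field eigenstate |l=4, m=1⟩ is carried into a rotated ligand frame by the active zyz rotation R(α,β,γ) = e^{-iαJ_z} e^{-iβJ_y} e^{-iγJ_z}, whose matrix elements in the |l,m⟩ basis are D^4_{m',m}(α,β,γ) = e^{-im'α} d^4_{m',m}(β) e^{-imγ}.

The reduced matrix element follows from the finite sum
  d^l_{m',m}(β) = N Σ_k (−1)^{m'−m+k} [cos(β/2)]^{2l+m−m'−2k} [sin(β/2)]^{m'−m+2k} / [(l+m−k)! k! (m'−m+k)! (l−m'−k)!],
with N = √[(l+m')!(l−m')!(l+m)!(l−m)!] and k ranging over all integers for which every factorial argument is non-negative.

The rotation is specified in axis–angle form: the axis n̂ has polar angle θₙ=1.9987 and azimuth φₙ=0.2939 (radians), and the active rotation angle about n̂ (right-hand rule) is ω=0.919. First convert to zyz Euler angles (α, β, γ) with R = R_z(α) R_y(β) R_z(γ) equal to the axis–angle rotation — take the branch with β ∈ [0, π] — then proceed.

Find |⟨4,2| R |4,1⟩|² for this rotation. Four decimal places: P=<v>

P=0.0199

Axis–angle → zyz. n̂ = (sinθₙcosφₙ, sinθₙsinφₙ, cosθₙ) = (+0.870825, +0.263568, -0.414964), ω = 0.9190.
R = I cosω + sinω [n̂]ₓ + (1−cosω) n̂n̂ᵀ gives
  R = [+0.904933, +0.420185, +0.067382; -0.239604, +0.633943, -0.735327; -0.351690, +0.649277, +0.674354]
β = atan2(√(R₁₃²+R₂₃²), R₃₃) = 0.830706; α = atan2(R₂₃, R₁₃) mod 2π = 4.803769; γ = atan2(R₃₂, −R₃₁) mod 2π = 1.074376
Split into d^4_{2,1}(β=0.8307) × two z-phases.
With c≡cos(β/2)=0.914974 and s≡sin(β/2)=0.403513, N=[720·2·120·6]^{1/2}=1018.233765
k∈{0,1,2} keeps every argument non-negative
  k=0: (−1)^1·1018.2338/(240)·0.9150^7·0.4035^1 = -0.919083
  k=1: (−1)^2·1018.2338/(48)·0.9150^5·0.4035^3 = +0.893763
  k=2: (−1)^3·1018.2338/(72)·0.9150^3·0.4035^5 = -0.115885
d^4_{2,1}(0.8307) = -0.919083 +0.893763 -0.115885 = -0.141205
|D^4_{2,1}|² = |d^4_{2,1}(β)|² = (-0.141205)² = 0.019939 (the z-rotation phases have unit modulus)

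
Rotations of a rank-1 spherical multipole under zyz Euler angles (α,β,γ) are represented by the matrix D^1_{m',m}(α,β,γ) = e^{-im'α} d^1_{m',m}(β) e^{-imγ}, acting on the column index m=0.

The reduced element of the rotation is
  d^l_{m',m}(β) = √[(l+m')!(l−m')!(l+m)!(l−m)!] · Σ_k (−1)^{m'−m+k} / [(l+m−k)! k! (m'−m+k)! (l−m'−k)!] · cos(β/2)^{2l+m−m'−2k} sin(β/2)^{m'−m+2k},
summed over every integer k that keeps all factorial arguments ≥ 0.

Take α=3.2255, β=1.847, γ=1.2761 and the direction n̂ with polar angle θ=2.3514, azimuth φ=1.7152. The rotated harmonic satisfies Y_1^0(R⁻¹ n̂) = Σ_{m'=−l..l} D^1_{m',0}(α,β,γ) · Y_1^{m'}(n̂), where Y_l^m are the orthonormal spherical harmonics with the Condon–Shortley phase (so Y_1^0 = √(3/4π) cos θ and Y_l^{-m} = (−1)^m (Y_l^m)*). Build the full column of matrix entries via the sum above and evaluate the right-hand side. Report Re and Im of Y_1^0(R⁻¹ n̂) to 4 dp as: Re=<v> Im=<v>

Need the full column D^1_{m',0} for m'=−1..1 at α=3.2255, β=1.8470, γ=1.2761.
cos(β/2)=0.603032, sin(β/2)=0.797717
d^1_{-1,0}: single k=1 term ⇒ +0.680306;  D = -0.677912-0.057016i
d^1_{0,0}: k∈[0..1] ⇒ +0.363647 -0.636353 = -0.272705;  D = -0.272705+0.000000i
d^1_{1,0}: single k=0 term ⇒ -0.680306;  D = +0.677912-0.057016i
Y_1^{m'}(θ=2.3514,φ=1.7152) and Σ D·Y over m':
  (-0.6779-0.0570i)·(-0.0353-0.2429i)  (-0.2727+0.0000i)·(-0.3438+0.0000i)  (+0.6779-0.0570i)·(+0.0353-0.2429i)
Y_1^0(R⁻¹ n̂) = +0.113958+0.000000i

Re=0.1140 Im=0.0000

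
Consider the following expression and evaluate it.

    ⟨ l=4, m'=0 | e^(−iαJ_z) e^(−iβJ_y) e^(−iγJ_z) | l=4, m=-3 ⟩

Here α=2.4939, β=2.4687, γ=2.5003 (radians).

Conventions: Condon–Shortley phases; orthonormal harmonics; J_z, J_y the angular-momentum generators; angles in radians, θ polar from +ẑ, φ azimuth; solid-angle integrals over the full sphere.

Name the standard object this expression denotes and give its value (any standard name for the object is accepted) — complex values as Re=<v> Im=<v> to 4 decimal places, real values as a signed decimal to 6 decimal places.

Wigner D-matrix element, Re=0.0968 Im=0.2627

This is a Wigner D-matrix element — the rotation-matrix element ⟨l m'| R(α,β,γ) |l m⟩ in the angular-momentum basis.
Split into d^4_{0,-3}(β=2.4687) × two z-phases.
With c≡cos(β/2)=0.330135 and s≡sin(β/2)=0.943934, N=[24·24·1·5040]^{1/2}=1703.830978
k∈{0,1} keeps every argument non-negative
  k=0: (−1)^3·1703.8310/(144)·0.3301^5·0.9439^3 = -0.039025
  k=1: (−1)^4·1703.8310/(144)·0.3301^3·0.9439^5 = +0.319040
d^4_{0,-3}(2.4687) = -0.039025 +0.319040 = +0.280015
Phases: e^{-i·(0)·2.4939}=+1.000000+0.000000i, e^{-i·(-3)·2.5003}=+0.345791+0.938312i ⇒ D=+0.096827+0.262741i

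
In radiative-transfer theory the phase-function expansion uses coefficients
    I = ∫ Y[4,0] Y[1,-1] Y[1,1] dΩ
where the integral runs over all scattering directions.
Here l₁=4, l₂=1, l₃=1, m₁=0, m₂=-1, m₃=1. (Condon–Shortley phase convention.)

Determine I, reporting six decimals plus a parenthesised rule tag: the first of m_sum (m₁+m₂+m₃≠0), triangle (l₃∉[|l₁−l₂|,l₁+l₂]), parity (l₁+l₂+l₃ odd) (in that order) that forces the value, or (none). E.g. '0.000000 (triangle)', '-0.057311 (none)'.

0.000000 (triangle)

l₃=1 ∉ [3,5] — triangle fails ⇒ I = 0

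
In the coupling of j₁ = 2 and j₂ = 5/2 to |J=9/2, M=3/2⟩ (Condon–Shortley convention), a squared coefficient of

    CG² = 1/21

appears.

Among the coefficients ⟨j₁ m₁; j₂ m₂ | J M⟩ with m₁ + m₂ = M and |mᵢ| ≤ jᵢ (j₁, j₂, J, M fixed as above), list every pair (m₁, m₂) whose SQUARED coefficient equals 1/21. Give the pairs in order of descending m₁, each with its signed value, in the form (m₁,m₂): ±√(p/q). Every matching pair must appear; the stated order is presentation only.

Admissible pairs with m₁+m₂ = M = 3/2: (-1,5/2), (0,3/2), (1,1/2), (2,-1/2)
  (m₁,m₂)=(2,-1/2): CG² = 5/42, CG = +√(5/42)
  (m₁,m₂)=(1,1/2): CG² = 10/21, CG = +√(10/21)
  (m₁,m₂)=(0,3/2): CG² = 5/14, CG = +√(5/14)
  (m₁,m₂)=(-1,5/2): CG² = 1/21, CG = +√(1/21)   ← matches the target
Pairs with CG² = 1/21: (-1,5/2): +√(1/21)

(-1,5/2): +√(1/21)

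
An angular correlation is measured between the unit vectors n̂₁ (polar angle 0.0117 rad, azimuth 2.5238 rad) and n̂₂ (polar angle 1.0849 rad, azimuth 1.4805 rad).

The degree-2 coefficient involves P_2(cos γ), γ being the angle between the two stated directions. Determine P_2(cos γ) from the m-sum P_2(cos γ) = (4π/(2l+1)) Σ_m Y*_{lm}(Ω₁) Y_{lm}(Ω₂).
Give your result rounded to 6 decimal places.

-0.165574

Summing Y*_{l m}(θ₁,φ₁)·Y_{l m}(θ₂,φ₂) over m ∈ [−2, 2]; prefactor 4π/(2·2+1) = 2.513274:
  m=-2: Y*=(0.000017, -0.000050)  Y=(-0.297120, -0.054249)  product (-0.000008, 0.000014)
  m=-1: Y*=(-0.007367, 0.005235)  Y=(0.028767, -0.317723)  product (0.001451, 0.002491)
  m=+0: Y*=(0.630654, -0.000000)  Y=(-0.109040, 0.000000)  product (-0.068767, 0.000000)
  m=+1: Y*=(0.007367, 0.005235)  Y=(-0.028767, -0.317723)  product (0.001451, -0.002491)
  m=+2: Y*=(0.000017, 0.000050)  Y=(-0.297120, 0.054249)  product (-0.000008, -0.000014)
Total Σ_m = (-0.065880, 0.000000). Multiply by 2.513274: (-0.165574, 0.000000). P_2(cos γ) = -0.165574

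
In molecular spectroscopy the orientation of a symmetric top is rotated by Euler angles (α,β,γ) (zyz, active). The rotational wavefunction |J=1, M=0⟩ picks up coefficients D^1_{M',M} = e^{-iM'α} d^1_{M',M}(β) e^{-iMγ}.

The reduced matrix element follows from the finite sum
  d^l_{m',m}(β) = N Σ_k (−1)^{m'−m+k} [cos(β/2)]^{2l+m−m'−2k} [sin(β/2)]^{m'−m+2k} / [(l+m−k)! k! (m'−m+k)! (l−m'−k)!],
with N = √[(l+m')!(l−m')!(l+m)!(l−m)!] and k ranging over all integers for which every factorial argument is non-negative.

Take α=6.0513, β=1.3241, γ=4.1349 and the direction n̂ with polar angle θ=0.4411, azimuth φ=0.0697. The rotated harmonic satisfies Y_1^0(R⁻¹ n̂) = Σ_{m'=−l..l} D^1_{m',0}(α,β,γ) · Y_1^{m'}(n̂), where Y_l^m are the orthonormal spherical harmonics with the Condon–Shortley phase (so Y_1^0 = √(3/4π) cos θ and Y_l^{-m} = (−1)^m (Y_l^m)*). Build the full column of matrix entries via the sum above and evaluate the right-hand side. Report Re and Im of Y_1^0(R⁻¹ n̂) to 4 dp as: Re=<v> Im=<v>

Re=0.3011 Im=0.0000

Need the full column D^1_{m',0} for m'=−1..1 at α=6.0513, β=1.3241, γ=4.1349.
cos(β/2)=0.788734, sin(β/2)=0.614735
d^1_{-1,0}: single k=1 term ⇒ +0.685699;  D = +0.667346-0.157582i
d^1_{0,0}: k∈[0..1] ⇒ +0.622101 -0.377899 = +0.244202;  D = +0.244202+0.000000i
d^1_{1,0}: single k=0 term ⇒ -0.685699;  D = -0.667346-0.157582i
Y_1^{m'}(θ=0.4411,φ=0.0697) and Σ D·Y over m':
  (+0.6673-0.1576i)·(+0.1471-0.0103i)  (+0.2442+0.0000i)·(+0.4418+0.0000i)  (-0.6673-0.1576i)·(-0.1471-0.0103i)
Y_1^0(R⁻¹ n̂) = +0.301053+0.000000i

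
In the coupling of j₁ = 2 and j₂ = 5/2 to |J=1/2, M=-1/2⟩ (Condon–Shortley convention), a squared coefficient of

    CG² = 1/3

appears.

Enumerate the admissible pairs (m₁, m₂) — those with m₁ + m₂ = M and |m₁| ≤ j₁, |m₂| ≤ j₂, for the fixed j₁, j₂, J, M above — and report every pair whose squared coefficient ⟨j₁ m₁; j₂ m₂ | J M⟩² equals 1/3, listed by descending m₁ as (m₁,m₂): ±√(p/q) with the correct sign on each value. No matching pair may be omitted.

Admissible pairs with m₁+m₂ = M = -1/2: (-2,3/2), (-1,1/2), (0,-1/2), (1,-3/2), (2,-5/2)
  (m₁,m₂)=(2,-5/2): CG² = 1/3, CG = +√(1/3)   ← matches the target
  (m₁,m₂)=(1,-3/2): CG² = 4/15, CG = −√(4/15)
  (m₁,m₂)=(0,-1/2): CG² = 1/5, CG = +√(1/5)
  (m₁,m₂)=(-1,1/2): CG² = 2/15, CG = −√(2/15)
  (m₁,m₂)=(-2,3/2): CG² = 1/15, CG = +√(1/15)
Pairs with CG² = 1/3: (2,-5/2): +√(1/3)

(2,-5/2): +√(1/3)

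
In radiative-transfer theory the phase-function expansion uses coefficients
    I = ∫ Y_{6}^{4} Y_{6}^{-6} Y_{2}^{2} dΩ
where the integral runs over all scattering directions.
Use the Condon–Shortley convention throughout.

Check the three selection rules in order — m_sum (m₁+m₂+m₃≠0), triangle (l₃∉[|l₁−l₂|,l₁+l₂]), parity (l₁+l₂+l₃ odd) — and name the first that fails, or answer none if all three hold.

Σmᵢ = 0  ✓
l₃∈[|l₁−l₂|,l₁+l₂]=[0,12], have l₃=2  ✓
Σlᵢ = 14 ⇒ even  ✓

none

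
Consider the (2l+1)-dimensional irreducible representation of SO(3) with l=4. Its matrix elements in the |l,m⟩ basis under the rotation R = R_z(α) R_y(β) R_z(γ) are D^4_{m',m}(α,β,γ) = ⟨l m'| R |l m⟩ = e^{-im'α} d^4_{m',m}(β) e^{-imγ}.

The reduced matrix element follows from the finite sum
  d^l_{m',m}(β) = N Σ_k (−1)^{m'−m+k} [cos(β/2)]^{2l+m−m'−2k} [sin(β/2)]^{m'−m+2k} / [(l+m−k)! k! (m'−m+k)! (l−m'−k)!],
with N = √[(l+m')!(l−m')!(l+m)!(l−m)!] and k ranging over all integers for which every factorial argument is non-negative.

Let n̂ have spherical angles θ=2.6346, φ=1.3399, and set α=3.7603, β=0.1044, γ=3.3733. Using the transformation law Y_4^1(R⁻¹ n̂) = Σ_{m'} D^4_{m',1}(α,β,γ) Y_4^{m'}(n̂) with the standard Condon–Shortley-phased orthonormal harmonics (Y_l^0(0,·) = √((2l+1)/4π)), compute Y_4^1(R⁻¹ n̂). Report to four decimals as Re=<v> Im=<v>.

Need the full column D^4_{m',1} for m'=−4..4 at α=3.7603, β=0.1044, γ=3.3733.
cos(β/2)=0.998638, sin(β/2)=0.052176
d^4_{-4,1}: single k=5 term ⇒ +0.000003;  D = +0.000002-0.000002i
d^4_{-3,1}: k∈[4..5] ⇒ +0.000098 -0.000000 = +0.000097;  D = -0.000005+0.000097i
d^4_{-2,1}: k∈[3..5] ⇒ +0.001995 -0.000008 +0.000000 = +0.001987;  D = -0.001064-0.001678i
d^4_{-1,1}: k∈[2..5] ⇒ +0.027002 -0.000221 +0.000000 -0.000000 = +0.026781;  D = +0.024801+0.010108i
d^4_{0,1}: k∈[1..4] ⇒ +0.231124 -0.003786 +0.000010 -0.000000 = +0.227349;  D = -0.221273+0.052208i
d^4_{1,1}: k∈[0..3] ⇒ +0.989155 -0.040503 +0.000221 -0.000000 = +0.948873;  D = +0.625944-0.713129i
d^4_{2,1}: k∈[0..2] ⇒ -0.219263 +0.002993 -0.000005 = -0.216276;  D = +0.021952-0.215159i
d^4_{3,1}: k∈[0..1] ⇒ +0.021432 -0.000098 = +0.021335;  D = -0.010546-0.018546i
d^4_{4,1}: single k=0 term ⇒ -0.001056;  D = -0.000957-0.000445i
Y_4^{m'}(θ=2.6346,φ=1.3399) and Σ D·Y over m':
  (+0.0000-0.0000i)·(+0.0148+0.0196i)  (-0.0000+0.0001i)·(+0.0800-0.0964i)  (-0.0011-0.0017i)·(-0.3071-0.1528i)  (+0.0248+0.0101i)·(-0.1080+0.4593i)  (-0.2213+0.0522i)·(+0.0545+0.0000i)  (+0.6259-0.7131i)·(+0.1080+0.4593i)  (+0.0220-0.2152i)·(-0.3071+0.1528i)  (-0.0105-0.0185i)·(-0.0800-0.0964i)  (-0.0010-0.0004i)·(+0.0148-0.0196i)
Y_4^1(R⁻¹ n̂) = +0.401029+0.296283i

Re=0.4010 Im=0.2963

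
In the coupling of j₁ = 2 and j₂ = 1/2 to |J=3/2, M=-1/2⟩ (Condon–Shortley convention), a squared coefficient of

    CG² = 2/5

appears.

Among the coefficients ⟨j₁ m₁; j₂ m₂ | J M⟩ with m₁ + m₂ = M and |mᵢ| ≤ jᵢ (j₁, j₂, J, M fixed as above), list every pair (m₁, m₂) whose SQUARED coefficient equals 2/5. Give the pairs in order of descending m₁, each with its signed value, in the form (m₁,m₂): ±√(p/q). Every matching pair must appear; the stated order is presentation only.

(0,-1/2): +√(2/5)

Admissible pairs with m₁+m₂ = M = -1/2: (-1,1/2), (0,-1/2)
  (m₁,m₂)=(0,-1/2): CG² = 2/5, CG = +√(2/5)   ← matches the target
  (m₁,m₂)=(-1,1/2): CG² = 3/5, CG = −√(3/5)
Pairs with CG² = 2/5: (0,-1/2): +√(2/5)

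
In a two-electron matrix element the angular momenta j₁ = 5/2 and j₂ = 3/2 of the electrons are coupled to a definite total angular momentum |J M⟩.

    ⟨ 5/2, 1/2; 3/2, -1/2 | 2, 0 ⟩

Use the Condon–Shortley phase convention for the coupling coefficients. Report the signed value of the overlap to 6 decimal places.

triangle: 2!×3!×1!/7! = 12/5040
(j±m)!: 3!×2!×1!×2!×2!×2! = 96
prefactor² = (2J+1)×Δ×N² = 8/7
  k=0: +1/(0!×2!×2!×1!×1!×0!) = 1/4
  k=1: −1/(1!×1!×1!×0!×2!×1!) = -1/2
Σ = -1/4  ⇒  CG² = 8/7×(-1/4)² = 1/14
CG = −√(1/14) = -0.267261

-0.267261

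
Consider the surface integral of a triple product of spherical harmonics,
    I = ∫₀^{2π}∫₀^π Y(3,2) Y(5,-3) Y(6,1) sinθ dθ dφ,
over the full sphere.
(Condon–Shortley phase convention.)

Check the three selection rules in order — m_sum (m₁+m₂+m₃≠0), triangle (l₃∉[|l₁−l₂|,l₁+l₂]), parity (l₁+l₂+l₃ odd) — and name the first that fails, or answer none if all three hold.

m₁+m₂+m₃ = 2 − 3 + 1 = 0  ✓
triangle: |3−5|=2 ≤ l₃=6 ≤ 3+5=8  ✓
parity: l₁+l₂+l₃ = 14 is even  ✓

none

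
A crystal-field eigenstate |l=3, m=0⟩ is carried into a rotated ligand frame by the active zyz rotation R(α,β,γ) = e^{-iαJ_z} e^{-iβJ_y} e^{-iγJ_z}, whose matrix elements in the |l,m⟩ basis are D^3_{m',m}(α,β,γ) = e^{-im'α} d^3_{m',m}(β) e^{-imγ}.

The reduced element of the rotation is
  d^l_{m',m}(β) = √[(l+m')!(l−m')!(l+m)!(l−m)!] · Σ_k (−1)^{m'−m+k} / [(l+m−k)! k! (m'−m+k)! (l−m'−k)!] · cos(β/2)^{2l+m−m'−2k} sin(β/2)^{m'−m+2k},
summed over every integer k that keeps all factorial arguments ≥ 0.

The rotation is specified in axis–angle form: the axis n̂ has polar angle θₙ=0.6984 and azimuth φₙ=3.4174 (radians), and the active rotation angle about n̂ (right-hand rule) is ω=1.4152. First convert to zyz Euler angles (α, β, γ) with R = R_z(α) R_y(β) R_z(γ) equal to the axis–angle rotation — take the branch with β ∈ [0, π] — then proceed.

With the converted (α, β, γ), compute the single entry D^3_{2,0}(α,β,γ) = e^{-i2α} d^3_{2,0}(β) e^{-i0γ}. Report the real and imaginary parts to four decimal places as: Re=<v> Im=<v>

Axis–angle → zyz. n̂ = (sinθₙcosφₙ, sinθₙsinφₙ, cosθₙ) = (-0.618692, -0.175102, +0.765872), ω = 1.4152.
R = I cosω + sinω [n̂]ₓ + (1−cosω) n̂n̂ᵀ gives
  R = [+0.478430, -0.665074, -0.573395; +0.848166, +0.180879, +0.497894; -0.227421, -0.724541, +0.650630]
β = atan2(√(R₁₃²+R₂₃²), R₃₃) = 0.862382; α = atan2(R₂₃, R₁₃) mod 2π = 2.426555; γ = atan2(R₃₂, −R₃₁) mod 2π = 5.016533
Split into d^3_{2,0}(β=0.8624) × two z-phases.
Half-angle: c=0.908469, s=0.417953. N=√(120·1·6·6)=65.726707
k∈{0,1} keeps every argument non-negative
  k=0: (−1)^2·65.7267/(12)·0.9085^4·0.4180^2 = +0.651712
  k=1: (−1)^3·65.7267/(12)·0.9085^2·0.4180^4 = -0.137940
d^3_{2,0}(0.8624) = +0.651712 -0.137940 = +0.513771
Attach z-rotation phases: D = e^{-i(2)(2.4266)}·(+0.513771)·e^{-i(0)(5.0165)} = +0.072060+0.508693i

Re=0.0721 Im=0.5087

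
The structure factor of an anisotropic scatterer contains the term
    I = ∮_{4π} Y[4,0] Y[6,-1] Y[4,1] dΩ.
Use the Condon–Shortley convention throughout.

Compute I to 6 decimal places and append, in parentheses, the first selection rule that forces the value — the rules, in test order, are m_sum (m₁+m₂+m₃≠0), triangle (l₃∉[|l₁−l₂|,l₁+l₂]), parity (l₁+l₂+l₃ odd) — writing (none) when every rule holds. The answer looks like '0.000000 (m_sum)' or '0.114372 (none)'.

-0.103072 (none)

m-sum 0 ✓  L=14 even ✓  2≤4≤10 ✓
Π(2lᵢ+1) = 9×13×9 = 1053
triangle coeff Δ(4,6,4) = 1/1261260
Σ_t [2,4]: t=2:+1/4608 t=3:−1/1296 t=4:+1/4608 = -7/20736
(3j)²=20/1287 [(4 6 4; 0 0 0)], sign=-1
Σ_t [2,4]: t=2:+1/3456 t=3:−1/1728 t=4:+1/11520 = -7/34560
(3j)²=7/858 [(4 6 4; 0 -1 1)], sign=+1
⇒ 4πI² = 210/1573
I = (-1)√(210/1573/(4π)) = -0.10307192
No selection rule forces the value: the integral is nonzero (none).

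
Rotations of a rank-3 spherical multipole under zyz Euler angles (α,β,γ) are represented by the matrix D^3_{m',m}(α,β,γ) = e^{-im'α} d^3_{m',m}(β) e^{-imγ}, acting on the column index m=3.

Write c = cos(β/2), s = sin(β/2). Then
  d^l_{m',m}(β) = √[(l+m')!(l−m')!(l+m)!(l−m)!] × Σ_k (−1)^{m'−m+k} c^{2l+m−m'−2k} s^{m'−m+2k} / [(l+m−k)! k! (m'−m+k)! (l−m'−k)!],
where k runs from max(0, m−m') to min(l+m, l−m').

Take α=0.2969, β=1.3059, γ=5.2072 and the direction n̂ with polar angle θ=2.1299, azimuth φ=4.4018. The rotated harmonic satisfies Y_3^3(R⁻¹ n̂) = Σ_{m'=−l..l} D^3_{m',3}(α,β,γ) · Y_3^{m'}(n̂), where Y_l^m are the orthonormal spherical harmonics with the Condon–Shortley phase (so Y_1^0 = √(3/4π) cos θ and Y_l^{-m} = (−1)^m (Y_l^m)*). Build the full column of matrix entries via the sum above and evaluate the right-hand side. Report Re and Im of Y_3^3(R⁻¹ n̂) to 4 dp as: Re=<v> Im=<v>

Need the full column D^3_{m',3} for m'=−3..3 at α=0.2969, β=1.3059, γ=5.2072.
cos(β/2)=0.794295, sin(β/2)=0.607532
d^3_{-3,3}: single k=6 term ⇒ +0.050282;  D = -0.028131-0.041677i
d^3_{-2,3}: single k=5 term ⇒ +0.161029;  D = -0.125195-0.101274i
d^3_{-1,3}: single k=4 term ⇒ +0.332879;  D = -0.308729-0.124480i
d^3_{0,3}: single k=3 term ⇒ +0.502538;  D = -0.500665-0.043347i
d^3_{1,3}: single k=2 term ⇒ +0.568999;  D = -0.556435+0.118912i
d^3_{2,3}: single k=1 term ⇒ +0.470494;  D = -0.411209+0.228631i
d^3_{3,3}: single k=0 term ⇒ +0.251126;  D = -0.174178+0.180904i
Y_3^{m'}(θ=2.1299,φ=4.4018) and Σ D·Y over m':
  (-0.0281-0.0417i)·(+0.2040-0.1516i)  (-0.1252-0.1013i)·(+0.3168+0.2267i)  (-0.3087-0.1245i)·(-0.0341+0.1061i)  (-0.5007-0.0433i)·(+0.3154+0.0000i)  (-0.5564+0.1189i)·(+0.0341+0.1061i)  (-0.4112+0.2286i)·(+0.3168-0.2267i)  (-0.1742+0.1809i)·(-0.2040-0.1516i)
Y_3^3(R⁻¹ n̂) = -0.209968-0.006731i

Re=-0.2100 Im=-0.0067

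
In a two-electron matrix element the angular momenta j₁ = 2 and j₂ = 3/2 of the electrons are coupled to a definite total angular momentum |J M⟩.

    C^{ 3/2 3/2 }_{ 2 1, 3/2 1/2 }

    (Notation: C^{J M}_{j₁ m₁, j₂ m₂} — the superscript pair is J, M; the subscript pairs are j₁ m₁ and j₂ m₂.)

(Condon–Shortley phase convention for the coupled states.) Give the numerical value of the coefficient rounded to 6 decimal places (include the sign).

−√(2/5) ≈ -0.632456

j₁+j₂−J=2  J+j₁−j₂=2  J−j₁+j₂=1  j₁+j₂+J+1=6
(j₁±m₁, j₂±m₂, J±M) = (3,1,2,1,3,0)
P² = 8/5
sum k=1..1:
  [1] −1/2 = -1/2
S = -1/2
C² = P²·S² = 2/5 ; C = -0.632456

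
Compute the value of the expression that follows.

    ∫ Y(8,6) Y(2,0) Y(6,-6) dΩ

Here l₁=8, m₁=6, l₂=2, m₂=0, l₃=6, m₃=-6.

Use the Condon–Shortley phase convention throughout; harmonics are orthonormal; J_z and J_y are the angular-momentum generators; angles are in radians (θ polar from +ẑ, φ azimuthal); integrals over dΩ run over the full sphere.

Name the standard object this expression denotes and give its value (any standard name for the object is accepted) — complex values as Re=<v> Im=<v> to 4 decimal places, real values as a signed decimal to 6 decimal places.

Gaunt coefficient, +0.080953

This is a Gaunt coefficient — the integral of a triple product of spherical harmonics over the sphere.
Rules hold: Σm=0, L=16 even, 6≤6≤10.
N = 17·5·13 = 1105
Δ = 4!·12!·0!/17! = 1/30940
Racah Σ t=2..2: t=2:+1/2073600 = 1/2073600
⇒ 3j(8 2 6; 0 0 0)² = 28/1105, sgn +1
Racah Σ t=2..2: t=2:+1/1916006400 = 1/1916006400
⇒ 3j(8 2 6; 6 0 -6)² = 1/340, sgn +1
4πI² = N·(3j₀)²·(3jₘ)² = 7/85
I = +1·√(0.0823529/4π) = 0.08095331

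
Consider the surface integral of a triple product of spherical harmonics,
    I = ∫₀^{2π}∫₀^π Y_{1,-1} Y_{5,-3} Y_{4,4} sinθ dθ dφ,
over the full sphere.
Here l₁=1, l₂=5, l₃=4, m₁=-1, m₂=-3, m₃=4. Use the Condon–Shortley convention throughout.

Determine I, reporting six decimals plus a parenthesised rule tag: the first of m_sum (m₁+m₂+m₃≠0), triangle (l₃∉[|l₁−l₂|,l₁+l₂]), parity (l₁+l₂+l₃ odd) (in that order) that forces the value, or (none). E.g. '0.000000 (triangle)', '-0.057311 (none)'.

-0.049106 (none)

m-sum 0 ✓  L=10 even ✓  4≤4≤6 ✓
Π(2lᵢ+1) = 3×11×9 = 297
triangle coeff Δ(1,5,4) = 1/495
Σ_t [1,1]: t=1:−1/576 = -1/576
(3j)²=5/99 [(1 5 4; 0 0 0)], sign=-1
Σ_t [2,2]: t=2:+1/80640 = 1/80640
(3j)²=1/495 [(1 5 4; -1 -3 4)], sign=+1
⇒ 4πI² = 1/33
I = (-1)√(1/33/(4π)) = -0.04910640
No selection rule forces the value: the integral is nonzero (none).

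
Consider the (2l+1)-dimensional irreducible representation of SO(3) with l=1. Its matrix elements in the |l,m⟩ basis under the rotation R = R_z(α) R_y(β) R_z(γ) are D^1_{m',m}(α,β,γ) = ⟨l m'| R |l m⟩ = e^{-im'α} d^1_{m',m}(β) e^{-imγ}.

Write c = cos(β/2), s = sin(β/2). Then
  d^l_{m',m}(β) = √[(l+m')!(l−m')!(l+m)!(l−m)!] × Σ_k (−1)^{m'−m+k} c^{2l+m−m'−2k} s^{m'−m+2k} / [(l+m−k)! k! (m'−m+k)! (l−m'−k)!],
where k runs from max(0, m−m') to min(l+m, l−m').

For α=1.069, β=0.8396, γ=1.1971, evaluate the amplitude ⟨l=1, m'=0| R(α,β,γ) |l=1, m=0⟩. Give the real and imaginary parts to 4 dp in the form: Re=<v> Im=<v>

First d^1_{0,0}(β=0.8396), then the phase factors e^{-i(0)α} and e^{-i(0)γ}:
With c≡cos(β/2)=0.913170 and s≡sin(β/2)=0.407578, N=[1·1·1·1]^{1/2}=1.000000
k∈{0,1} keeps every argument non-negative
  k=0: (−1)^0·1.0000/(1)·0.9132^2·0.4076^0 = +0.833880
  k=1: (−1)^1·1.0000/(1)·0.9132^0·0.4076^2 = -0.166120
d^1_{0,0}(0.8396) = +0.833880 -0.166120 = +0.667761
D = (+1.000000+0.000000i)·(+0.667761)·(+1.000000+0.000000i) = +0.667761+0.000000i

Re=0.6678 Im=0.0000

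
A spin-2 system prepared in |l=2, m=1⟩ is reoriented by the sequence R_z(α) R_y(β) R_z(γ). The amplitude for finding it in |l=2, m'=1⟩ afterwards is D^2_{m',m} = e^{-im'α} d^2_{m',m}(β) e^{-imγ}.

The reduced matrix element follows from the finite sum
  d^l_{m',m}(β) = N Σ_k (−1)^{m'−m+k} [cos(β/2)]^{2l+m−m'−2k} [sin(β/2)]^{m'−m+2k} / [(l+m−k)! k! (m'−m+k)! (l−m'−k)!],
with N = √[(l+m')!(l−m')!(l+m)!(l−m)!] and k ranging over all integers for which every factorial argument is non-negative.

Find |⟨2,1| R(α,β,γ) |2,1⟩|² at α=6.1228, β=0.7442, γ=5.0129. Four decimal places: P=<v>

P=0.1673

First d^2_{1,1}(β=0.7442), then the phase factors e^{-i(1)α} and e^{-i(1)γ}:
With c≡cos(β/2)=0.931566 and s≡sin(β/2)=0.363573, N=[6·1·6·1]^{1/2}=6.000000
k∈{0,1} keeps every argument non-negative
  k=0: (−1)^0·6.0000/(6)·0.9316^4·0.3636^0 = +0.753103
  k=1: (−1)^1·6.0000/(2)·0.9316^2·0.3636^2 = -0.344136
d^2_{1,1}(0.7442) = +0.753103 -0.344136 = +0.408967
|D^2_{1,1}|² = |d^2_{1,1}(β)|² = (+0.408967)² = 0.167254 (the z-rotation phases have unit modulus)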